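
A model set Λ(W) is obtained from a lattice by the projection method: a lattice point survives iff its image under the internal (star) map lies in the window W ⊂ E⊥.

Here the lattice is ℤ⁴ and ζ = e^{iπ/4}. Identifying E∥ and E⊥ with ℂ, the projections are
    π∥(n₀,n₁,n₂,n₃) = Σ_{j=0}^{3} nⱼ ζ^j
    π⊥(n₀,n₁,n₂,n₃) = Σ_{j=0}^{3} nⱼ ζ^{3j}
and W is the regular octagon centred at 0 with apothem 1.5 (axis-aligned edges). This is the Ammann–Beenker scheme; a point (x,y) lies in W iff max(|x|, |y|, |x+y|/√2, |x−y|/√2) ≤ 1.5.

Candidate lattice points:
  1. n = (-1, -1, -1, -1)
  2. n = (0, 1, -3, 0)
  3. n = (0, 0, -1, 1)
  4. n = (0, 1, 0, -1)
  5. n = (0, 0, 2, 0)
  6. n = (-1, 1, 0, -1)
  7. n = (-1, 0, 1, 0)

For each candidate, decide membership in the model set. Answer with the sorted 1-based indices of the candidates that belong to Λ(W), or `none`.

1, 4, 7

π⊥(n) = n₀ + n₁ζ³ + n₂ζ⁶ + n₃ζ⁹ where ζ = e^{iπ/4}.
#1 (-1, -1, -1, -1): internal (-1.000000, -0.414214); octagon support 1.000000 vs apothem 1.5 → ∈ W
#2 (0, 1, -3, 0): internal (-0.707107, 3.707107); octagon support 3.707107 vs apothem 1.5 → ∉ W
#3 (0, 0, -1, 1): internal (0.707107, 1.707107); octagon support 1.707107 vs apothem 1.5 → ∉ W
#4 (0, 1, 0, -1): internal (-1.414214, 0.000000); octagon support 1.414214 vs apothem 1.5 → ∈ W
#5 (0, 0, 2, 0): internal (0.000000, -2.000000); octagon support 2.000000 vs apothem 1.5 → ∉ W
#6 (-1, 1, 0, -1): internal (-2.414214, 0.000000); octagon support 2.414214 vs apothem 1.5 → ∉ W
#7 (-1, 0, 1, 0): internal (-1.000000, -1.000000); octagon support 1.414214 vs apothem 1.5 → ∈ W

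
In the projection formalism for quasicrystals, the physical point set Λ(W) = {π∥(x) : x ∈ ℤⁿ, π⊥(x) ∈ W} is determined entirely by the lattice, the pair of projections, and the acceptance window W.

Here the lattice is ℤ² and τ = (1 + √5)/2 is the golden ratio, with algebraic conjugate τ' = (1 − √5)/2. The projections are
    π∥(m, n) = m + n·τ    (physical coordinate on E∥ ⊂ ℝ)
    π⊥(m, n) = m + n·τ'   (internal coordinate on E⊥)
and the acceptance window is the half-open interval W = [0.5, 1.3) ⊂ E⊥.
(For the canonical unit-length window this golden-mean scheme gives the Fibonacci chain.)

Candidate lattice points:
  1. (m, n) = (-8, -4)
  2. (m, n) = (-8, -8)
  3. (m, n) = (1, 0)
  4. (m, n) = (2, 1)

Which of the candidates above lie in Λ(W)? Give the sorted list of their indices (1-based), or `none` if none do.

3

τ' = (1−√5)/2 ≈ -0.618034.
[1] lift (-8,-4): star map gives -5.527864; window check 0.5 ≤ -5.527864 < 1.3 is false → out
[2] lift (-8,-8): star map gives -3.055728; window check 0.5 ≤ -3.055728 < 1.3 is false → out
[3] lift (1,0): star map gives 1.000000; window check 0.5 ≤ 1.000000 < 1.3 is true → IN Λ
[4] lift (2,1): star map gives 1.381966; window check 0.5 ≤ 1.381966 < 1.3 is false → out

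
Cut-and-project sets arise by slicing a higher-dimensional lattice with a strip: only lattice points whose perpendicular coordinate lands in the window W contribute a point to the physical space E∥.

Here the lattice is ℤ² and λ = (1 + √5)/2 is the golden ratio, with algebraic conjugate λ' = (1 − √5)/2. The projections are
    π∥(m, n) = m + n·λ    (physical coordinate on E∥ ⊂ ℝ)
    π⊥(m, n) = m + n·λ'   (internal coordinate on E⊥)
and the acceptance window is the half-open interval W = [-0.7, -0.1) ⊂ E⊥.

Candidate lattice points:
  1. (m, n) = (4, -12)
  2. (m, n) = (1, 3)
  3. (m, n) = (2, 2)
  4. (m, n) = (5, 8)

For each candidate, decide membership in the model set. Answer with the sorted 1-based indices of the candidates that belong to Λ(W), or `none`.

none

Numerically λ ≈ 1.61803 and λ' = −1/λ ≈ -0.61803.
[1] lift (4,-12): star map gives 11.41641; window check -0.7 ≤ 11.41641 < -0.1 is false → out
[2] lift (1,3): star map gives -0.85410; window check -0.7 ≤ -0.85410 < -0.1 is false → out
[3] lift (2,2): star map gives 0.76393; window check -0.7 ≤ 0.76393 < -0.1 is false → out
[4] lift (5,8): star map gives 0.05573; window check -0.7 ≤ 0.05573 < -0.1 is false → out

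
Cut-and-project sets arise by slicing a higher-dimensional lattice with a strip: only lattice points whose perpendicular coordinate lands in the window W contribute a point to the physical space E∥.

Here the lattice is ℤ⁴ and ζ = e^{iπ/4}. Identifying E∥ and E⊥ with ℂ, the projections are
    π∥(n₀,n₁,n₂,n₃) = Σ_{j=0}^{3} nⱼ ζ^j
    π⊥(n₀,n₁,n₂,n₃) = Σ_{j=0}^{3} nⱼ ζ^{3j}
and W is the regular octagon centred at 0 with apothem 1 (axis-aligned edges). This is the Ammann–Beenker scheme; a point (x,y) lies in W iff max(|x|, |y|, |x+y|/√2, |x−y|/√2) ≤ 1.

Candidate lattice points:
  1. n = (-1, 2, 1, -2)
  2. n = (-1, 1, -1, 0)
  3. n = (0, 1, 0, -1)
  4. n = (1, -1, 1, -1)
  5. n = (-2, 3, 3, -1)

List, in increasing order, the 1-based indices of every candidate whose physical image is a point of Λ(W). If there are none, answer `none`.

Internal map: ζ^{3j} for j=0..3 gives (1,0), (−√2/2,√2/2), (0,−1), (√2/2,√2/2).
candidate 1: n = (-1, 2, 1, -2) → π⊥ ≈ (-3.82843, -1.00000); max(|x|,|y|,|x±y|/√2) = 3.82843 > 1 ⇒ ∉ W
candidate 2: n = (-1, 1, -1, 0) → π⊥ ≈ (-1.70711, +1.70711); max(|x|,|y|,|x±y|/√2) = 2.41421 > 1 ⇒ ∉ W
candidate 3: n = (0, 1, 0, -1) → π⊥ ≈ (-1.41421, +0.00000); max(|x|,|y|,|x±y|/√2) = 1.41421 > 1 ⇒ ∉ W
candidate 4: n = (1, -1, 1, -1) → π⊥ ≈ (+1.00000, -2.41421); max(|x|,|y|,|x±y|/√2) = 2.41421 > 1 ⇒ ∉ W
candidate 5: n = (-2, 3, 3, -1) → π⊥ ≈ (-4.82843, -1.58579); max(|x|,|y|,|x±y|/√2) = 4.82843 > 1 ⇒ ∉ W

none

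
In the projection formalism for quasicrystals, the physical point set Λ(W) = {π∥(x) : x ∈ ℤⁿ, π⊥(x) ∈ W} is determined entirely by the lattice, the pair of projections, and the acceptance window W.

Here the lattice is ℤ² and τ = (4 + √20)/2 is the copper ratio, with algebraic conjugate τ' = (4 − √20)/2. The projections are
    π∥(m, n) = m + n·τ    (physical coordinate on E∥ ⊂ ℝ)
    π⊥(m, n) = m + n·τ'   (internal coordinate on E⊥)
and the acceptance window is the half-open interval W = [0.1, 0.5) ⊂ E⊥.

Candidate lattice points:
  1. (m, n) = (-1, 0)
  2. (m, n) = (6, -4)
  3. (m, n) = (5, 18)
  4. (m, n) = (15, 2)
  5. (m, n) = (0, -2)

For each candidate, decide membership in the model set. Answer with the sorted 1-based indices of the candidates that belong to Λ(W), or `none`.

5

Numerically τ ≈ 4.23607 and τ' = −1/τ ≈ -0.23607.
[1] lift (-1,0): star map gives -1.00000; window check 0.1 ≤ -1.00000 < 0.5 is false → out
[2] lift (6,-4): star map gives 6.94427; window check 0.1 ≤ 6.94427 < 0.5 is false → out
[3] lift (5,18): star map gives 0.75078; window check 0.1 ≤ 0.75078 < 0.5 is false → out
[4] lift (15,2): star map gives 14.52786; window check 0.1 ≤ 14.52786 < 0.5 is false → out
[5] lift (0,-2): star map gives 0.47214; window check 0.1 ≤ 0.47214 < 0.5 is true → IN Λ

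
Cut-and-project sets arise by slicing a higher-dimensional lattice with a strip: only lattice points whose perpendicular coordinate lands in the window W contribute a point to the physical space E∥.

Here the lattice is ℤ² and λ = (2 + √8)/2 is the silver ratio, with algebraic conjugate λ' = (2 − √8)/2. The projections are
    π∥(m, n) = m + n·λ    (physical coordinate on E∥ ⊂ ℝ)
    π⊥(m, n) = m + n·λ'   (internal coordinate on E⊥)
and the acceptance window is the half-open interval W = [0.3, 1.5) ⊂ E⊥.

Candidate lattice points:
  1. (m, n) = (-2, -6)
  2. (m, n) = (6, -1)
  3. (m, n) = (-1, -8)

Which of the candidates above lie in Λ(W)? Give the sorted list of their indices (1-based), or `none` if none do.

λ' = (2−√8)/2 ≈ -0.414214.
#1 (-2,-6): internal coord -2 + (-6)·λ' = +0.485281; +0.485281 ∈ [0.3, 1.5) → IN Λ
#2 (6,-1): internal coord 6 + (-1)·λ' = +6.414214; +6.414214 ∉ [0.3, 1.5) → out
#3 (-1,-8): internal coord -1 + (-8)·λ' = +2.313708; +2.313708 ∉ [0.3, 1.5) → out

1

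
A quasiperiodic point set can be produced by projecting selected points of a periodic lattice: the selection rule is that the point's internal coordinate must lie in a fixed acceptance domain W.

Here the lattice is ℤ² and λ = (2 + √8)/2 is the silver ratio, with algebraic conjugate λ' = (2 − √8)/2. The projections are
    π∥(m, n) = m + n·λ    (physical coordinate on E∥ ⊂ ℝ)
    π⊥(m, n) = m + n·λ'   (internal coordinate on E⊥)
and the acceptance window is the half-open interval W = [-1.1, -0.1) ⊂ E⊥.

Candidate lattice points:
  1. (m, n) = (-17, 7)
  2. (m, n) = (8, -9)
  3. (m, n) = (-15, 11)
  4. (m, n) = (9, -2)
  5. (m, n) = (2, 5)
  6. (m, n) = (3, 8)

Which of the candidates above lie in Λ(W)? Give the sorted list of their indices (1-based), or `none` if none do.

6

Numerically λ ≈ 2.41421 and λ' = −1/λ ≈ -0.41421.
[1] lift (-17,7): star map gives -19.89949; window check -1.1 ≤ -19.89949 < -0.1 is false → out
[2] lift (8,-9): star map gives 11.72792; window check -1.1 ≤ 11.72792 < -0.1 is false → out
[3] lift (-15,11): star map gives -19.55635; window check -1.1 ≤ -19.55635 < -0.1 is false → out
[4] lift (9,-2): star map gives 9.82843; window check -1.1 ≤ 9.82843 < -0.1 is false → out
[5] lift (2,5): star map gives -0.07107; window check -1.1 ≤ -0.07107 < -0.1 is false → out
[6] lift (3,8): star map gives -0.31371; window check -1.1 ≤ -0.31371 < -0.1 is true → IN Λ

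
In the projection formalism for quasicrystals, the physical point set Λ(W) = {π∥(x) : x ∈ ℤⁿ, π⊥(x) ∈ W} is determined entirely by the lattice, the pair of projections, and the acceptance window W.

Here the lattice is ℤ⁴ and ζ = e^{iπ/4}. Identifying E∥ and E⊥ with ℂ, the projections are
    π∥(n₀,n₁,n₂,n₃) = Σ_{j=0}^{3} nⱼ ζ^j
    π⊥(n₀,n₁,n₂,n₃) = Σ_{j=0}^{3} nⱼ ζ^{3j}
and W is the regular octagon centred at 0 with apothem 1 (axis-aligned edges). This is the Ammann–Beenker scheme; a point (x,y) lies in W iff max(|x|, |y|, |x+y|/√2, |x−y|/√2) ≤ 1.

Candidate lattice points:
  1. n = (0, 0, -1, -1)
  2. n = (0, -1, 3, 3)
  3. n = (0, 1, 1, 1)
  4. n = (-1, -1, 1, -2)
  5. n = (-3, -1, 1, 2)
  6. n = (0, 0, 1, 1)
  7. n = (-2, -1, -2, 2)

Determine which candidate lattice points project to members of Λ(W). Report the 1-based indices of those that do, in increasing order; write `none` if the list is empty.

π⊥(n) = n₀ + n₁ζ³ + n₂ζ⁶ + n₃ζ⁹ where ζ = e^{iπ/4}.
candidate 1: n = (0, 0, -1, -1) → π⊥ ≈ (-0.707107, +0.292893); max(|x|,|y|,|x±y|/√2) = 0.707107 ≤ 1 ⇒ ∈ W
candidate 2: n = (0, -1, 3, 3) → π⊥ ≈ (+2.828427, -1.585786); max(|x|,|y|,|x±y|/√2) = 3.121320 > 1 ⇒ ∉ W
candidate 3: n = (0, 1, 1, 1) → π⊥ ≈ (+0.000000, +0.414214); max(|x|,|y|,|x±y|/√2) = 0.414214 ≤ 1 ⇒ ∈ W
candidate 4: n = (-1, -1, 1, -2) → π⊥ ≈ (-1.707107, -3.121320); max(|x|,|y|,|x±y|/√2) = 3.414214 > 1 ⇒ ∉ W
candidate 5: n = (-3, -1, 1, 2) → π⊥ ≈ (-0.878680, -0.292893); max(|x|,|y|,|x±y|/√2) = 0.878680 ≤ 1 ⇒ ∈ W
candidate 6: n = (0, 0, 1, 1) → π⊥ ≈ (+0.707107, -0.292893); max(|x|,|y|,|x±y|/√2) = 0.707107 ≤ 1 ⇒ ∈ W
candidate 7: n = (-2, -1, -2, 2) → π⊥ ≈ (+0.121320, +2.707107); max(|x|,|y|,|x±y|/√2) = 2.707107 > 1 ⇒ ∉ W

1, 3, 5, 6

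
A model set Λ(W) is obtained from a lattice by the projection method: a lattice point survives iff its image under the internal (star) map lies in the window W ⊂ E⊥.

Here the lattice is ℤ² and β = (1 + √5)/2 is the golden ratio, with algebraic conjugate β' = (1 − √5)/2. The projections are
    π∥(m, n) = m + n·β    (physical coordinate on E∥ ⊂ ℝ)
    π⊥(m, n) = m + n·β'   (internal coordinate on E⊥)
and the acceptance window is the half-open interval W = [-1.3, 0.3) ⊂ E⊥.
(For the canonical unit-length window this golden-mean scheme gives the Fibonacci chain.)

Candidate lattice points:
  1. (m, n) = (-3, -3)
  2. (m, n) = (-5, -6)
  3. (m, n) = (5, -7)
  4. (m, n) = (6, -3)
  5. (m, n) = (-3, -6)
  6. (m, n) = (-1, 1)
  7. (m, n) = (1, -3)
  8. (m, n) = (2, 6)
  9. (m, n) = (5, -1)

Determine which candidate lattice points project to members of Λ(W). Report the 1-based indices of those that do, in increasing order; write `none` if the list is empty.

β' = (1−√5)/2 ≈ -0.618034.
#1 (-3,-3): internal coord -3 + (-3)·β' = -1.145898; -1.145898 ∈ [-1.3, 0.3) → IN Λ
#2 (-5,-6): internal coord -5 + (-6)·β' = -1.291796; -1.291796 ∈ [-1.3, 0.3) → IN Λ
#3 (5,-7): internal coord 5 + (-7)·β' = +9.326238; +9.326238 ∉ [-1.3, 0.3) → out
#4 (6,-3): internal coord 6 + (-3)·β' = +7.854102; +7.854102 ∉ [-1.3, 0.3) → out
#5 (-3,-6): internal coord -3 + (-6)·β' = +0.708204; +0.708204 ∉ [-1.3, 0.3) → out
#6 (-1,1): internal coord -1 + (1)·β' = -1.618034; -1.618034 ∉ [-1.3, 0.3) → out
#7 (1,-3): internal coord 1 + (-3)·β' = +2.854102; +2.854102 ∉ [-1.3, 0.3) → out
#8 (2,6): internal coord 2 + (6)·β' = -1.708204; -1.708204 ∉ [-1.3, 0.3) → out
#9 (5,-1): internal coord 5 + (-1)·β' = +5.618034; +5.618034 ∉ [-1.3, 0.3) → out

1, 2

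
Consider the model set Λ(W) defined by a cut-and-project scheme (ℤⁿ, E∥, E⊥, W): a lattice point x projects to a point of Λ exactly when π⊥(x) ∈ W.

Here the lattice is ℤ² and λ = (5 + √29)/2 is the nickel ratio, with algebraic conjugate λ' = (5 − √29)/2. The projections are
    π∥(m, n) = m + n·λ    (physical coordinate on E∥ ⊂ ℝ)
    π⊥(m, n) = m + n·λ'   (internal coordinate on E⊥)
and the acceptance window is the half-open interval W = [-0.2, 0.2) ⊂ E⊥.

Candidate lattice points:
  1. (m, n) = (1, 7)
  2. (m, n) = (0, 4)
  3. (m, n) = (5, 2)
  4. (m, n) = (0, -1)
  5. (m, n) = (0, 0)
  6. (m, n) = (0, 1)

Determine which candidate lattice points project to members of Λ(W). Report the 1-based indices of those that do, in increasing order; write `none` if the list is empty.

Numerically λ ≈ 5.192582 and λ' = −1/λ ≈ -0.192582.
[1] lift (1,7): star map gives -0.348077; window check -0.2 ≤ -0.348077 < 0.2 is false → out
[2] lift (0,4): star map gives -0.770330; window check -0.2 ≤ -0.770330 < 0.2 is false → out
[3] lift (5,2): star map gives 4.614835; window check -0.2 ≤ 4.614835 < 0.2 is false → out
[4] lift (0,-1): star map gives 0.192582; window check -0.2 ≤ 0.192582 < 0.2 is true → IN Λ
[5] lift (0,0): star map gives 0.000000; window check -0.2 ≤ 0.000000 < 0.2 is true → IN Λ
[6] lift (0,1): star map gives -0.192582; window check -0.2 ≤ -0.192582 < 0.2 is true → IN Λ

4, 5, 6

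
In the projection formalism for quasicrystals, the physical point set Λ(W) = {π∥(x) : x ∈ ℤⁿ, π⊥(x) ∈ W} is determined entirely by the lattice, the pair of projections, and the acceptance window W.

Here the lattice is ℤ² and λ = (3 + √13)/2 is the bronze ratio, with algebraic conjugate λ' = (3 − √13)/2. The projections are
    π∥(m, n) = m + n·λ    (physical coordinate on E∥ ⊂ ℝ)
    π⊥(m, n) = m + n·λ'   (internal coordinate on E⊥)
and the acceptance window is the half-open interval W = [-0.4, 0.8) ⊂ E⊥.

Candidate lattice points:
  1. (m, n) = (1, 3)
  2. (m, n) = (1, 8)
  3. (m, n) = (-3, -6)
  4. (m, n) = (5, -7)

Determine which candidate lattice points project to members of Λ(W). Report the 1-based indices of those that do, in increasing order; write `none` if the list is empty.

Compute λ' = (3−√13)/2 = -0.30278, so π⊥(m,n) = m -0.30278·n.
#1 (1,3): internal coord 1 + (3)·λ' = +0.09167; +0.09167 ∈ [-0.4, 0.8) → IN Λ
#2 (1,8): internal coord 1 + (8)·λ' = -1.42221; -1.42221 ∉ [-0.4, 0.8) → out
#3 (-3,-6): internal coord -3 + (-6)·λ' = -1.18335; -1.18335 ∉ [-0.4, 0.8) → out
#4 (5,-7): internal coord 5 + (-7)·λ' = +7.11943; +7.11943 ∉ [-0.4, 0.8) → out

1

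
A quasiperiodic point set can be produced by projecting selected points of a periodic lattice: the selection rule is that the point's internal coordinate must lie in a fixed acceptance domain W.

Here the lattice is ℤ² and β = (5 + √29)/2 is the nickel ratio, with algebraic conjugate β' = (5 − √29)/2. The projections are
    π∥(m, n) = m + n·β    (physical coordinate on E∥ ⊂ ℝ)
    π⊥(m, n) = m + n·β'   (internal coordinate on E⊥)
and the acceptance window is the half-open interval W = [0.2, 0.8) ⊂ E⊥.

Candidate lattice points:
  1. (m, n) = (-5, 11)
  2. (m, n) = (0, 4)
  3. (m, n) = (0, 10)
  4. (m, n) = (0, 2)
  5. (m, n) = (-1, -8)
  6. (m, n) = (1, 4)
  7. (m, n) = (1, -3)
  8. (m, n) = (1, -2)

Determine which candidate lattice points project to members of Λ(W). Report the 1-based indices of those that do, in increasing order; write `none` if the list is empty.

Compute β' = (5−√29)/2 = -0.192582, so π⊥(m,n) = m -0.192582·n.
[1] lift (-5,11): star map gives -7.118406; window check 0.2 ≤ -7.118406 < 0.8 is false → out
[2] lift (0,4): star map gives -0.770330; window check 0.2 ≤ -0.770330 < 0.8 is false → out
[3] lift (0,10): star map gives -1.925824; window check 0.2 ≤ -1.925824 < 0.8 is false → out
[4] lift (0,2): star map gives -0.385165; window check 0.2 ≤ -0.385165 < 0.8 is false → out
[5] lift (-1,-8): star map gives 0.540659; window check 0.2 ≤ 0.540659 < 0.8 is true → IN Λ
[6] lift (1,4): star map gives 0.229670; window check 0.2 ≤ 0.229670 < 0.8 is true → IN Λ
[7] lift (1,-3): star map gives 1.577747; window check 0.2 ≤ 1.577747 < 0.8 is false → out
[8] lift (1,-2): star map gives 1.385165; window check 0.2 ≤ 1.385165 < 0.8 is false → out

5, 6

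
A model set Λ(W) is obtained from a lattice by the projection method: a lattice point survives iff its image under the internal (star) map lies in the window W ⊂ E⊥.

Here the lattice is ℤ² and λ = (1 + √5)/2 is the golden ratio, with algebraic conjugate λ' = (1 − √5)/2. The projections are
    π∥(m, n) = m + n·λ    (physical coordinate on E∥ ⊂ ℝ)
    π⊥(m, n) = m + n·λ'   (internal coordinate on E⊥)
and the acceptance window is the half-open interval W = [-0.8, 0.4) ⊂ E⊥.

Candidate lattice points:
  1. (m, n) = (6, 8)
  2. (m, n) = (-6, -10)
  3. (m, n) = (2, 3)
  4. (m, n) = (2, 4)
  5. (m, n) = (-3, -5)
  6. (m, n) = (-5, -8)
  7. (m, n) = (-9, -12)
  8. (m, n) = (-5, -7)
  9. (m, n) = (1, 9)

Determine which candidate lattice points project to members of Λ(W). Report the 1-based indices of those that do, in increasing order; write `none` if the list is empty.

λ' = (1−√5)/2 ≈ -0.61803.
[1] lift (6,8): star map gives 1.05573; window check -0.8 ≤ 1.05573 < 0.4 is false → out
[2] lift (-6,-10): star map gives 0.18034; window check -0.8 ≤ 0.18034 < 0.4 is true → IN Λ
[3] lift (2,3): star map gives 0.14590; window check -0.8 ≤ 0.14590 < 0.4 is true → IN Λ
[4] lift (2,4): star map gives -0.47214; window check -0.8 ≤ -0.47214 < 0.4 is true → IN Λ
[5] lift (-3,-5): star map gives 0.09017; window check -0.8 ≤ 0.09017 < 0.4 is true → IN Λ
[6] lift (-5,-8): star map gives -0.05573; window check -0.8 ≤ -0.05573 < 0.4 is true → IN Λ
[7] lift (-9,-12): star map gives -1.58359; window check -0.8 ≤ -1.58359 < 0.4 is false → out
[8] lift (-5,-7): star map gives -0.67376; window check -0.8 ≤ -0.67376 < 0.4 is true → IN Λ
[9] lift (1,9): star map gives -4.56231; window check -0.8 ≤ -4.56231 < 0.4 is false → out

2, 3, 4, 5, 6, 8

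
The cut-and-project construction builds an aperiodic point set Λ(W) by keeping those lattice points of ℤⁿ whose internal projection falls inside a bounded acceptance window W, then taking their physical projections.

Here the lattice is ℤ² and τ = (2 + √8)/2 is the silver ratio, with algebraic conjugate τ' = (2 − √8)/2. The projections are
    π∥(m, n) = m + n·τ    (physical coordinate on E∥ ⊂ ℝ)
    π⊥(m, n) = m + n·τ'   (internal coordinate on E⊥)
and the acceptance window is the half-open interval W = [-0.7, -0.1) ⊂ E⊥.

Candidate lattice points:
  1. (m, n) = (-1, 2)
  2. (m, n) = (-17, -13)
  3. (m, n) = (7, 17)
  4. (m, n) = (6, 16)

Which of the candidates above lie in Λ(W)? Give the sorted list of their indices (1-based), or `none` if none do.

Compute τ' = (2−√8)/2 = -0.4142, so π⊥(m,n) = m -0.4142·n.
#1 (-1,2): internal coord -1 + (2)·τ' = -1.8284; -1.8284 ∉ [-0.7, -0.1) → out
#2 (-17,-13): internal coord -17 + (-13)·τ' = -11.6152; -11.6152 ∉ [-0.7, -0.1) → out
#3 (7,17): internal coord 7 + (17)·τ' = -0.0416; -0.0416 ∉ [-0.7, -0.1) → out
#4 (6,16): internal coord 6 + (16)·τ' = -0.6274; -0.6274 ∈ [-0.7, -0.1) → IN Λ

4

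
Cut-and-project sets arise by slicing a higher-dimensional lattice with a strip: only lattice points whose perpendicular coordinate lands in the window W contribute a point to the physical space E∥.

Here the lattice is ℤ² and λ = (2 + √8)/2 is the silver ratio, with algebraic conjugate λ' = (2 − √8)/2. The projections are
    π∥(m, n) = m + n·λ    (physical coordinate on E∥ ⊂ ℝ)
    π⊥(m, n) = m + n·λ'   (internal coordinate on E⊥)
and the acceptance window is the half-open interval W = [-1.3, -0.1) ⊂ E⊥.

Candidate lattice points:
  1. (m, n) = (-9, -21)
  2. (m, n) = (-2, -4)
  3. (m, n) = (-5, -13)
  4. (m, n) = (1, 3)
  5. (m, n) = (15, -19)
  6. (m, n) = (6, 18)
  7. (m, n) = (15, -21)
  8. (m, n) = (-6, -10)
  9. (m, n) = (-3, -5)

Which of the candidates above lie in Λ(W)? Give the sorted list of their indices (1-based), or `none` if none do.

Numerically λ ≈ 2.41421 and λ' = −1/λ ≈ -0.41421.
#1 (-9,-21): internal coord -9 + (-21)·λ' = -0.30152; -0.30152 ∈ [-1.3, -0.1) → IN Λ
#2 (-2,-4): internal coord -2 + (-4)·λ' = -0.34315; -0.34315 ∈ [-1.3, -0.1) → IN Λ
#3 (-5,-13): internal coord -5 + (-13)·λ' = +0.38478; +0.38478 ∉ [-1.3, -0.1) → out
#4 (1,3): internal coord 1 + (3)·λ' = -0.24264; -0.24264 ∈ [-1.3, -0.1) → IN Λ
#5 (15,-19): internal coord 15 + (-19)·λ' = +22.87006; +22.87006 ∉ [-1.3, -0.1) → out
#6 (6,18): internal coord 6 + (18)·λ' = -1.45584; -1.45584 ∉ [-1.3, -0.1) → out
#7 (15,-21): internal coord 15 + (-21)·λ' = +23.69848; +23.69848 ∉ [-1.3, -0.1) → out
#8 (-6,-10): internal coord -6 + (-10)·λ' = -1.85786; -1.85786 ∉ [-1.3, -0.1) → out
#9 (-3,-5): internal coord -3 + (-5)·λ' = -0.92893; -0.92893 ∈ [-1.3, -0.1) → IN Λ

1, 2, 4, 9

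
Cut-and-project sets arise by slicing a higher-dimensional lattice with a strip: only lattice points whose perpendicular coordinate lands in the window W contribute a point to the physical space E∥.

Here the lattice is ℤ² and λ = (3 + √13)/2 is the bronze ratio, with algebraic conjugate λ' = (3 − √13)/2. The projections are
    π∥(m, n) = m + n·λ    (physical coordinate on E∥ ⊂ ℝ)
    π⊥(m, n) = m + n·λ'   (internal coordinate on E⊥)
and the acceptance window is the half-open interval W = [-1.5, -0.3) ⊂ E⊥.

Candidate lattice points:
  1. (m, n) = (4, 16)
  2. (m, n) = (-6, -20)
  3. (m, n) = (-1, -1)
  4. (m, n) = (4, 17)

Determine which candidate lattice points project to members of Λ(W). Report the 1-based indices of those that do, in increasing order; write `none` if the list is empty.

1, 3, 4

Compute λ' = (3−√13)/2 = -0.30278, so π⊥(m,n) = m -0.30278·n.
[1] lift (4,16): star map gives -0.84441; window check -1.5 ≤ -0.84441 < -0.3 is true → IN Λ
[2] lift (-6,-20): star map gives 0.05551; window check -1.5 ≤ 0.05551 < -0.3 is false → out
[3] lift (-1,-1): star map gives -0.69722; window check -1.5 ≤ -0.69722 < -0.3 is true → IN Λ
[4] lift (4,17): star map gives -1.14719; window check -1.5 ≤ -1.14719 < -0.3 is true → IN Λ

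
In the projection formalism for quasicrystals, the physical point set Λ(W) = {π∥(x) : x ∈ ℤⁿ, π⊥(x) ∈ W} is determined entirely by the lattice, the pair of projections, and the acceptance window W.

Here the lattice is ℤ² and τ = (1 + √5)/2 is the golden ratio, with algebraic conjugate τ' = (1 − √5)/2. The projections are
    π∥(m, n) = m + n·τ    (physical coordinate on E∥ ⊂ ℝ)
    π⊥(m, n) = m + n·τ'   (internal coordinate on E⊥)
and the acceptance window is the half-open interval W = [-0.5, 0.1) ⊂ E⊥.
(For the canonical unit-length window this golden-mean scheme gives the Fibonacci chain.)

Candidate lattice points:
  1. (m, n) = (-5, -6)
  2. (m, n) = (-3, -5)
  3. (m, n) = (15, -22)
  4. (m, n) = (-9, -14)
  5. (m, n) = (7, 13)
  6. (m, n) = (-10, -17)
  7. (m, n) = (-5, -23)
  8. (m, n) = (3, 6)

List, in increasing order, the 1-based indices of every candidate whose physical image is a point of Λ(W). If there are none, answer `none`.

τ' = (1−√5)/2 ≈ -0.61803.
#1 (-5,-6): internal coord -5 + (-6)·τ' = -1.29180; -1.29180 ∉ [-0.5, 0.1) → out
#2 (-3,-5): internal coord -3 + (-5)·τ' = +0.09017; +0.09017 ∈ [-0.5, 0.1) → IN Λ
#3 (15,-22): internal coord 15 + (-22)·τ' = +28.59675; +28.59675 ∉ [-0.5, 0.1) → out
#4 (-9,-14): internal coord -9 + (-14)·τ' = -0.34752; -0.34752 ∈ [-0.5, 0.1) → IN Λ
#5 (7,13): internal coord 7 + (13)·τ' = -1.03444; -1.03444 ∉ [-0.5, 0.1) → out
#6 (-10,-17): internal coord -10 + (-17)·τ' = +0.50658; +0.50658 ∉ [-0.5, 0.1) → out
#7 (-5,-23): internal coord -5 + (-23)·τ' = +9.21478; +9.21478 ∉ [-0.5, 0.1) → out
#8 (3,6): internal coord 3 + (6)·τ' = -0.70820; -0.70820 ∉ [-0.5, 0.1) → out

2, 4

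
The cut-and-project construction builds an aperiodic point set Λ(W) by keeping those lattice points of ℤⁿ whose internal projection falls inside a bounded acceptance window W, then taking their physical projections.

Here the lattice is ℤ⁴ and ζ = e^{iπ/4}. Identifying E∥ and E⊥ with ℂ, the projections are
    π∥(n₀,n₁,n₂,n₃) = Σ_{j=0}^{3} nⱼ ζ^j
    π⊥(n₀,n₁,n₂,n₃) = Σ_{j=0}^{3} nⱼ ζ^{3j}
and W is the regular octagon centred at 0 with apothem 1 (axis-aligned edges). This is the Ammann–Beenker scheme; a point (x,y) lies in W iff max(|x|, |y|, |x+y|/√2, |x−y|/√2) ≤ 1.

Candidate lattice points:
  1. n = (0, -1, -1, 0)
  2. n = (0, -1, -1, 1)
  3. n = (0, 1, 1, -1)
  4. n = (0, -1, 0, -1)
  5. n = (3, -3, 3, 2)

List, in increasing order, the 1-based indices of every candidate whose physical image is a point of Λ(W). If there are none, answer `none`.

1

Internal map: ζ^{3j} for j=0..3 gives (1,0), (−√2/2,√2/2), (0,−1), (√2/2,√2/2).
candidate 1: n = (0, -1, -1, 0) → π⊥ ≈ (+0.707107, +0.292893); max(|x|,|y|,|x±y|/√2) = 0.707107 ≤ 1 ⇒ ∈ W
candidate 2: n = (0, -1, -1, 1) → π⊥ ≈ (+1.414214, +1.000000); max(|x|,|y|,|x±y|/√2) = 1.707107 > 1 ⇒ ∉ W
candidate 3: n = (0, 1, 1, -1) → π⊥ ≈ (-1.414214, -1.000000); max(|x|,|y|,|x±y|/√2) = 1.707107 > 1 ⇒ ∉ W
candidate 4: n = (0, -1, 0, -1) → π⊥ ≈ (+0.000000, -1.414214); max(|x|,|y|,|x±y|/√2) = 1.414214 > 1 ⇒ ∉ W
candidate 5: n = (3, -3, 3, 2) → π⊥ ≈ (+6.535534, -3.707107); max(|x|,|y|,|x±y|/√2) = 7.242641 > 1 ⇒ ∉ W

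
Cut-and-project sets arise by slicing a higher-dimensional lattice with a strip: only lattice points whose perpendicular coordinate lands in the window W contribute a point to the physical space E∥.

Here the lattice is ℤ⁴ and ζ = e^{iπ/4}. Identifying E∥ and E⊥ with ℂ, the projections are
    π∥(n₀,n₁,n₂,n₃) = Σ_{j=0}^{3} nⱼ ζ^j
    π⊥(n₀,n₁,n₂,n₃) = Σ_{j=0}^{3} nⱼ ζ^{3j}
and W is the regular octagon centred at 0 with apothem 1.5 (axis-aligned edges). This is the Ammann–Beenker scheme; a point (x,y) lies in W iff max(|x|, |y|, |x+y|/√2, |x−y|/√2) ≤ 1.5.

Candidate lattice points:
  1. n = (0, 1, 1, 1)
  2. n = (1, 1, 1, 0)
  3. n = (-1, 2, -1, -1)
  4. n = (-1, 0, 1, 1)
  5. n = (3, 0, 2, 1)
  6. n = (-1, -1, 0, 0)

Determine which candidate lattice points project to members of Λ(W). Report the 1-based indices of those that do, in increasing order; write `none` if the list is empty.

1, 2, 4, 6

π⊥(n) = n₀ + n₁ζ³ + n₂ζ⁶ + n₃ζ⁹ where ζ = e^{iπ/4}.
candidate 1: n = (0, 1, 1, 1) → π⊥ ≈ (+0.00000, +0.41421); max(|x|,|y|,|x±y|/√2) = 0.41421 ≤ 1.5 ⇒ ∈ W
candidate 2: n = (1, 1, 1, 0) → π⊥ ≈ (+0.29289, -0.29289); max(|x|,|y|,|x±y|/√2) = 0.41421 ≤ 1.5 ⇒ ∈ W
candidate 3: n = (-1, 2, -1, -1) → π⊥ ≈ (-3.12132, +1.70711); max(|x|,|y|,|x±y|/√2) = 3.41421 > 1.5 ⇒ ∉ W
candidate 4: n = (-1, 0, 1, 1) → π⊥ ≈ (-0.29289, -0.29289); max(|x|,|y|,|x±y|/√2) = 0.41421 ≤ 1.5 ⇒ ∈ W
candidate 5: n = (3, 0, 2, 1) → π⊥ ≈ (+3.70711, -1.29289); max(|x|,|y|,|x±y|/√2) = 3.70711 > 1.5 ⇒ ∉ W
candidate 6: n = (-1, -1, 0, 0) → π⊥ ≈ (-0.29289, -0.70711); max(|x|,|y|,|x±y|/√2) = 0.70711 ≤ 1.5 ⇒ ∈ W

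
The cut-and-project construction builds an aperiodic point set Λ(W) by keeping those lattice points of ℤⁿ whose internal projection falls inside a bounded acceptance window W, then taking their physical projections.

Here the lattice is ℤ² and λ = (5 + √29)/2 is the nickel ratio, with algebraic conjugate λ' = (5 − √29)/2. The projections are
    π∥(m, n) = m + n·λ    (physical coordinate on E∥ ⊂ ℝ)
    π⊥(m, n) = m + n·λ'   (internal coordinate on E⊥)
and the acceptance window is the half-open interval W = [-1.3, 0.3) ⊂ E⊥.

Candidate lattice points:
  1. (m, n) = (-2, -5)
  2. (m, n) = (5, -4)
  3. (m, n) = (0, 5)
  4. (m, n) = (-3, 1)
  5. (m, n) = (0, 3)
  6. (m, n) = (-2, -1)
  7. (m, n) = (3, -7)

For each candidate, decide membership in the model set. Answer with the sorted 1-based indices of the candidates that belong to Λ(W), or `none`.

1, 3, 5

Numerically λ ≈ 5.192582 and λ' = −1/λ ≈ -0.192582.
#1 (-2,-5): internal coord -2 + (-5)·λ' = -1.037088; -1.037088 ∈ [-1.3, 0.3) → IN Λ
#2 (5,-4): internal coord 5 + (-4)·λ' = +5.770330; +5.770330 ∉ [-1.3, 0.3) → out
#3 (0,5): internal coord 0 + (5)·λ' = -0.962912; -0.962912 ∈ [-1.3, 0.3) → IN Λ
#4 (-3,1): internal coord -3 + (1)·λ' = -3.192582; -3.192582 ∉ [-1.3, 0.3) → out
#5 (0,3): internal coord 0 + (3)·λ' = -0.577747; -0.577747 ∈ [-1.3, 0.3) → IN Λ
#6 (-2,-1): internal coord -2 + (-1)·λ' = -1.807418; -1.807418 ∉ [-1.3, 0.3) → out
#7 (3,-7): internal coord 3 + (-7)·λ' = +4.348077; +4.348077 ∉ [-1.3, 0.3) → out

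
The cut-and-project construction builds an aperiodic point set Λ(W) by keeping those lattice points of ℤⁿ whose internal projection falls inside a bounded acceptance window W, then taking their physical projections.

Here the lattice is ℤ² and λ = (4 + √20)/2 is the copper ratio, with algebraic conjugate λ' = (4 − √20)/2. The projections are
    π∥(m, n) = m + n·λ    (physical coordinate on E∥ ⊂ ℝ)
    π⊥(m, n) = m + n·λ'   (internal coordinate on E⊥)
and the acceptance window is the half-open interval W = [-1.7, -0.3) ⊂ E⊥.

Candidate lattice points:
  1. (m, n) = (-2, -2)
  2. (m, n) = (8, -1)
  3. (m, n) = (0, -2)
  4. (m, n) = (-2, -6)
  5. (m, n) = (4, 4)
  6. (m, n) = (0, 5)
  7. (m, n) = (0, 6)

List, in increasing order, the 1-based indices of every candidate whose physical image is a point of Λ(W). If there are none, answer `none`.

λ' = (4−√20)/2 ≈ -0.2361.
candidate 1: (m,n)=(-2,-2) → π∥ = -2-2·λ ≈ -10.4721, π⊥ = -2-2·λ' ≈ -1.5279 ∈ [-1.7, -0.3) ⇒ IN Λ
candidate 2: (m,n)=(8,-1) → π∥ = 8-1·λ ≈ 3.7639, π⊥ = 8-1·λ' ≈ 8.2361 ∉ [-1.7, -0.3) ⇒ out
candidate 3: (m,n)=(0,-2) → π∥ = 0-2·λ ≈ -8.4721, π⊥ = 0-2·λ' ≈ 0.4721 ∉ [-1.7, -0.3) ⇒ out
candidate 4: (m,n)=(-2,-6) → π∥ = -2-6·λ ≈ -27.4164, π⊥ = -2-6·λ' ≈ -0.5836 ∈ [-1.7, -0.3) ⇒ IN Λ
candidate 5: (m,n)=(4,4) → π∥ = 4+4·λ ≈ 20.9443, π⊥ = 4+4·λ' ≈ 3.0557 ∉ [-1.7, -0.3) ⇒ out
candidate 6: (m,n)=(0,5) → π∥ = 0+5·λ ≈ 21.1803, π⊥ = 0+5·λ' ≈ -1.1803 ∈ [-1.7, -0.3) ⇒ IN Λ
candidate 7: (m,n)=(0,6) → π∥ = 0+6·λ ≈ 25.4164, π⊥ = 0+6·λ' ≈ -1.4164 ∈ [-1.7, -0.3) ⇒ IN Λ

1, 4, 6, 7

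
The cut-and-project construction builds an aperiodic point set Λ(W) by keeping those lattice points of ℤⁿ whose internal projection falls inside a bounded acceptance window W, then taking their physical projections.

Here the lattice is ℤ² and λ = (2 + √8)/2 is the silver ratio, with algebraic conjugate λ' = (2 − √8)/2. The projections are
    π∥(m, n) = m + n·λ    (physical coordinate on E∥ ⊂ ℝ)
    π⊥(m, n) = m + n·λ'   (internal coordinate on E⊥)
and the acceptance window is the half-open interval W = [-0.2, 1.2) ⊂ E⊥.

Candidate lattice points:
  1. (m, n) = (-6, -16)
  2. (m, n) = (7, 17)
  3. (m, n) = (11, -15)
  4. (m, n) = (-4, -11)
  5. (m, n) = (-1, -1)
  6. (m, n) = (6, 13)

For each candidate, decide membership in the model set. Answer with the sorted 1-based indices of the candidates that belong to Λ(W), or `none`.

Compute λ' = (2−√8)/2 = -0.41421, so π⊥(m,n) = m -0.41421·n.
#1 (-6,-16): internal coord -6 + (-16)·λ' = +0.62742; +0.62742 ∈ [-0.2, 1.2) → IN Λ
#2 (7,17): internal coord 7 + (17)·λ' = -0.04163; -0.04163 ∈ [-0.2, 1.2) → IN Λ
#3 (11,-15): internal coord 11 + (-15)·λ' = +17.21320; +17.21320 ∉ [-0.2, 1.2) → out
#4 (-4,-11): internal coord -4 + (-11)·λ' = +0.55635; +0.55635 ∈ [-0.2, 1.2) → IN Λ
#5 (-1,-1): internal coord -1 + (-1)·λ' = -0.58579; -0.58579 ∉ [-0.2, 1.2) → out
#6 (6,13): internal coord 6 + (13)·λ' = +0.61522; +0.61522 ∈ [-0.2, 1.2) → IN Λ

1, 2, 4, 6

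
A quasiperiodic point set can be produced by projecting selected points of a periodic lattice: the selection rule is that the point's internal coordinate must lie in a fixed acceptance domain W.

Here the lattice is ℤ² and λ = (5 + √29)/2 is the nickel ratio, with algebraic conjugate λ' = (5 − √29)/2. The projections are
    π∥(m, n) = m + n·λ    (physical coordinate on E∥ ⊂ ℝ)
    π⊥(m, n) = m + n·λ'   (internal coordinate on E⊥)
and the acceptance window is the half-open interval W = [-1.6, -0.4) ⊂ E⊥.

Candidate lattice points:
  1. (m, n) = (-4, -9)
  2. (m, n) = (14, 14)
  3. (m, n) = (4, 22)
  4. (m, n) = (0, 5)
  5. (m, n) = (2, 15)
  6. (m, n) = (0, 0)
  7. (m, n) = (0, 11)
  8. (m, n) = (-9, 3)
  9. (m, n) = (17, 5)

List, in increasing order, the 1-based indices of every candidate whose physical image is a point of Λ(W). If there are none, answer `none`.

4, 5

λ' = (5−√29)/2 ≈ -0.192582.
[1] lift (-4,-9): star map gives -2.266758; window check -1.6 ≤ -2.266758 < -0.4 is false → out
[2] lift (14,14): star map gives 11.303846; window check -1.6 ≤ 11.303846 < -0.4 is false → out
[3] lift (4,22): star map gives -0.236813; window check -1.6 ≤ -0.236813 < -0.4 is false → out
[4] lift (0,5): star map gives -0.962912; window check -1.6 ≤ -0.962912 < -0.4 is true → IN Λ
[5] lift (2,15): star map gives -0.888736; window check -1.6 ≤ -0.888736 < -0.4 is true → IN Λ
[6] lift (0,0): star map gives 0.000000; window check -1.6 ≤ 0.000000 < -0.4 is false → out
[7] lift (0,11): star map gives -2.118406; window check -1.6 ≤ -2.118406 < -0.4 is false → out
[8] lift (-9,3): star map gives -9.577747; window check -1.6 ≤ -9.577747 < -0.4 is false → out
[9] lift (17,5): star map gives 16.037088; window check -1.6 ≤ 16.037088 < -0.4 is false → out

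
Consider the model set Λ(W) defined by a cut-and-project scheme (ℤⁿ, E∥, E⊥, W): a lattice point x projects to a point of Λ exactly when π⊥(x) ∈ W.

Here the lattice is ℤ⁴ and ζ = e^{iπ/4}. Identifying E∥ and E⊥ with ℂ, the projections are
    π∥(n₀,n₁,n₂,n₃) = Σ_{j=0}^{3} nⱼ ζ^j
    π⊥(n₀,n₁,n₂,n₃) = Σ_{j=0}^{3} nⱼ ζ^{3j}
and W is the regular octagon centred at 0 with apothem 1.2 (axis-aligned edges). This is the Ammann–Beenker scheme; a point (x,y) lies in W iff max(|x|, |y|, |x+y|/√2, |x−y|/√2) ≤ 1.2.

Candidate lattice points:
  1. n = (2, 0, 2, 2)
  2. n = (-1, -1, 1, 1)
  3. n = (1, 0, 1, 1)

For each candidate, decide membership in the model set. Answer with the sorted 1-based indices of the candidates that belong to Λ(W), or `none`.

Internal map: ζ^{3j} for j=0..3 gives (1,0), (−√2/2,√2/2), (0,−1), (√2/2,√2/2).
candidate 1: n = (2, 0, 2, 2) → π⊥ ≈ (+3.41421, -0.58579); max(|x|,|y|,|x±y|/√2) = 3.41421 > 1.2 ⇒ ∉ W
candidate 2: n = (-1, -1, 1, 1) → π⊥ ≈ (+0.41421, -1.00000); max(|x|,|y|,|x±y|/√2) = 1.00000 ≤ 1.2 ⇒ ∈ W
candidate 3: n = (1, 0, 1, 1) → π⊥ ≈ (+1.70711, -0.29289); max(|x|,|y|,|x±y|/√2) = 1.70711 > 1.2 ⇒ ∉ W

2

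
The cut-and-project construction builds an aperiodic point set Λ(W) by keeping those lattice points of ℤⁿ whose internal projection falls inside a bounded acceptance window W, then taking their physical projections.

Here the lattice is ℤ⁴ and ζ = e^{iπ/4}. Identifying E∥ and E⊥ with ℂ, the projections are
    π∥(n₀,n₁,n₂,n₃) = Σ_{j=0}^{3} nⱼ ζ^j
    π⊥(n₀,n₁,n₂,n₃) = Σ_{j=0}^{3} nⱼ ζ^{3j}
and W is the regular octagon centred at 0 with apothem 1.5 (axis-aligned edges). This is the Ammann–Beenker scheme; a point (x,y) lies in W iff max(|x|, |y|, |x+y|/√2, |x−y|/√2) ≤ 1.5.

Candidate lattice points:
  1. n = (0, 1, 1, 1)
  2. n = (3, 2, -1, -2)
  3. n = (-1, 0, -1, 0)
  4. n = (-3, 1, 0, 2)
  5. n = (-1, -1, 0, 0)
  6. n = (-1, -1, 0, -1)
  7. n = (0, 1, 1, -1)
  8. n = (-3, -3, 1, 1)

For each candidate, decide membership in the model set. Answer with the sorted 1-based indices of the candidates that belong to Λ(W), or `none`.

Internal map: ζ^{3j} for j=0..3 gives (1,0), (−√2/2,√2/2), (0,−1), (√2/2,√2/2).
#1 (0, 1, 1, 1): internal (0.0000, 0.4142); octagon support 0.4142 vs apothem 1.5 → ∈ W
#2 (3, 2, -1, -2): internal (0.1716, 1.0000); octagon support 1.0000 vs apothem 1.5 → ∈ W
#3 (-1, 0, -1, 0): internal (-1.0000, 1.0000); octagon support 1.4142 vs apothem 1.5 → ∈ W
#4 (-3, 1, 0, 2): internal (-2.2929, 2.1213); octagon support 3.1213 vs apothem 1.5 → ∉ W
#5 (-1, -1, 0, 0): internal (-0.2929, -0.7071); octagon support 0.7071 vs apothem 1.5 → ∈ W
#6 (-1, -1, 0, -1): internal (-1.0000, -1.4142); octagon support 1.7071 vs apothem 1.5 → ∉ W
#7 (0, 1, 1, -1): internal (-1.4142, -1.0000); octagon support 1.7071 vs apothem 1.5 → ∉ W
#8 (-3, -3, 1, 1): internal (-0.1716, -2.4142); octagon support 2.4142 vs apothem 1.5 → ∉ W

1, 2, 3, 5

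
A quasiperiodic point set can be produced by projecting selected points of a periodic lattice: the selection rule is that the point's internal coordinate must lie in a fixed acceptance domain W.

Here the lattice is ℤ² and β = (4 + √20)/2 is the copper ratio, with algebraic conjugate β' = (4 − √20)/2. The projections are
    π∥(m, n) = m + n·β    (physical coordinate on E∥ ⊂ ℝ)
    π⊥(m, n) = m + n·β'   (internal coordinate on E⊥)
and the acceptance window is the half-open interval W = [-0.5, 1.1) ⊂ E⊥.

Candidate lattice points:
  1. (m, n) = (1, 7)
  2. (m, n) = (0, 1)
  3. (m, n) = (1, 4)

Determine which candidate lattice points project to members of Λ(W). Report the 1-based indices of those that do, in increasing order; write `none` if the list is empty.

β' = (4−√20)/2 ≈ -0.2361.
#1 (1,7): internal coord 1 + (7)·β' = -0.6525; -0.6525 ∉ [-0.5, 1.1) → out
#2 (0,1): internal coord 0 + (1)·β' = -0.2361; -0.2361 ∈ [-0.5, 1.1) → IN Λ
#3 (1,4): internal coord 1 + (4)·β' = +0.0557; +0.0557 ∈ [-0.5, 1.1) → IN Λ

2, 3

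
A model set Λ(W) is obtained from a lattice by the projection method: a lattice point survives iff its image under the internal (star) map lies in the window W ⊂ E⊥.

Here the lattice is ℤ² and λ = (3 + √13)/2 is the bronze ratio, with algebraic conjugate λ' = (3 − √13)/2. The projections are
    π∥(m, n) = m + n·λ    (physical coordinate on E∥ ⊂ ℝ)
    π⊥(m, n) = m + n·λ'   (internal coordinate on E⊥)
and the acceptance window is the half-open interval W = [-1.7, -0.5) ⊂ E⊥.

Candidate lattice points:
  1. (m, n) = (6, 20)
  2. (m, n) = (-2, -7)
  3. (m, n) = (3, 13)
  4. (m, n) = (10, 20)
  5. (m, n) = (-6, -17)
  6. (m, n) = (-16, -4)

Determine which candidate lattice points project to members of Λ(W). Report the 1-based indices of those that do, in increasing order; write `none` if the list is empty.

Compute λ' = (3−√13)/2 = -0.3028, so π⊥(m,n) = m -0.3028·n.
#1 (6,20): internal coord 6 + (20)·λ' = -0.0555; -0.0555 ∉ [-1.7, -0.5) → out
#2 (-2,-7): internal coord -2 + (-7)·λ' = +0.1194; +0.1194 ∉ [-1.7, -0.5) → out
#3 (3,13): internal coord 3 + (13)·λ' = -0.9361; -0.9361 ∈ [-1.7, -0.5) → IN Λ
#4 (10,20): internal coord 10 + (20)·λ' = +3.9445; +3.9445 ∉ [-1.7, -0.5) → out
#5 (-6,-17): internal coord -6 + (-17)·λ' = -0.8528; -0.8528 ∈ [-1.7, -0.5) → IN Λ
#6 (-16,-4): internal coord -16 + (-4)·λ' = -14.7889; -14.7889 ∉ [-1.7, -0.5) → out

3, 5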